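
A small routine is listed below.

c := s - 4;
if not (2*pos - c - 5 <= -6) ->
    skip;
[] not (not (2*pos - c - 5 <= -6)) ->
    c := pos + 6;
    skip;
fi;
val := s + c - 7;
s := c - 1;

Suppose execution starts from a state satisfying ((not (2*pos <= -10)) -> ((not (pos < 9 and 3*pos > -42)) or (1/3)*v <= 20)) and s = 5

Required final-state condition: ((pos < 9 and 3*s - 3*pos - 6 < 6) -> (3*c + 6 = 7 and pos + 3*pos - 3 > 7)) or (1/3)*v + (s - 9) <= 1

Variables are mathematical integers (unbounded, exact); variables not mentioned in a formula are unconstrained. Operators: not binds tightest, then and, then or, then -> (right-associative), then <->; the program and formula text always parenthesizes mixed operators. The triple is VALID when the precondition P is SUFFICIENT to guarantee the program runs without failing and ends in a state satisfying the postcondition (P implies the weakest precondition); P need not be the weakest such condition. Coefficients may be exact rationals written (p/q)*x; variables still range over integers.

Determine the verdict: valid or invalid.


Working backward. After the program, the postcondition ((pos < 9 and 3*s - 3*pos - 6 < 6) -> (3*c + 6 = 7 and pos + 3*pos - 3 > 7)) or (1/3)*v + (s - 9) <= 1 must hold; in canonical form it is ((pos < 9 and 3*s < 3*pos + 12) -> (3*c = 1 and 4*pos > 10)) or s + (1/3)*v <= 10.
Before s := c - 1: ((pos < 9 and 3*c < 3*pos + 15) -> (3*c = 1 and 4*pos > 10)) or c + (1/3)*v <= 11
Before val := s + c - 7: ((pos < 9 and 3*c < 3*pos + 15) -> (3*c = 1 and 4*pos > 10)) or c + (1/3)*v <= 11
Then branch requires ((pos < 9 and 3*c < 3*pos + 15) -> (3*c = 1 and 4*pos > 10)) or c + (1/3)*v <= 11; else branch requires true.
Before the if: (not (2*pos <= c - 1)) -> (((pos < 9 and 3*c < 3*pos + 15) -> (3*c = 1 and 4*pos > 10)) or c + (1/3)*v <= 11)
Before c := s - 4: (not (2*pos <= s - 5)) -> (((pos < 9 and 3*s < 3*pos + 27) -> (3*s = 13 and 4*pos > 10)) or s + (1/3)*v <= 15)
The weakest precondition is (not (2*pos <= s - 5)) -> (((pos < 9 and 3*s < 3*pos + 27) -> (3*s = 13 and 4*pos > 10)) or s + (1/3)*v <= 15).
Check whether ((not (2*pos <= -10)) -> ((not (pos < 9 and 3*pos > -42)) or (1/3)*v <= 20)) and s = 5 implies it.
Countermodel: at the initial state pos = 1, s = 5, v = 31, the precondition holds but the weakest precondition fails.
Answer: invalid


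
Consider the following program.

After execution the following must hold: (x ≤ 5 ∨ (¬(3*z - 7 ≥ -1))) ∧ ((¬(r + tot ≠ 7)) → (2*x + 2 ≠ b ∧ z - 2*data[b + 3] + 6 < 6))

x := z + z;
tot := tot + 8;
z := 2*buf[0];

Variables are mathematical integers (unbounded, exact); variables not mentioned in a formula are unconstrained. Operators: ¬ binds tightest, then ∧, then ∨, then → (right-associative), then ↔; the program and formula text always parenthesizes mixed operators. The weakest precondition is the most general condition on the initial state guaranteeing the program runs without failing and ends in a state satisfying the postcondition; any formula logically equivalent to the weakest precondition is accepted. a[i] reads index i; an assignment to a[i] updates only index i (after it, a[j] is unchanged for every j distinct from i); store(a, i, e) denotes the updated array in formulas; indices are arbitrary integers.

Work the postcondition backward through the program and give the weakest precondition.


Working backward. After the program, the postcondition (x ≤ 5 ∨ (¬(3*z - 7 ≥ -1))) ∧ ((¬(r + tot ≠ 7)) → (2*x + 2 ≠ b ∧ z - 2*data[b + 3] + 6 < 6)) must hold; in canonical form it is (x ≤ 5 ∨ (¬(3*z ≥ 6))) ∧ ((¬(r + tot ≠ 7)) → (2*x ≠ b - 2 ∧ z < 2*data[b + 3])).
Before z := 2*buf[0]: (x ≤ 5 ∨ (¬(6*buf[0] ≥ 6))) ∧ ((¬(r + tot ≠ 7)) → (2*x ≠ b - 2 ∧ 2*buf[0] < 2*data[b + 3]))
Before tot := tot + 8: (x ≤ 5 ∨ (¬(6*buf[0] ≥ 6))) ∧ ((¬(r + tot ≠ -1)) → (2*x ≠ b - 2 ∧ 2*buf[0] < 2*data[b + 3]))
Before x := z + z: (2*z ≤ 5 ∨ (¬(6*buf[0] ≥ 6))) ∧ ((¬(r + tot ≠ -1)) → (4*z ≠ b - 2 ∧ 2*buf[0] < 2*data[b + 3]))
Answer: WP = (2*z ≤ 5 ∨ (¬(6*buf[0] ≥ 6))) ∧ ((¬(r + tot ≠ -1)) → (4*z ≠ b - 2 ∧ 2*buf[0] < 2*data[b + 3]))


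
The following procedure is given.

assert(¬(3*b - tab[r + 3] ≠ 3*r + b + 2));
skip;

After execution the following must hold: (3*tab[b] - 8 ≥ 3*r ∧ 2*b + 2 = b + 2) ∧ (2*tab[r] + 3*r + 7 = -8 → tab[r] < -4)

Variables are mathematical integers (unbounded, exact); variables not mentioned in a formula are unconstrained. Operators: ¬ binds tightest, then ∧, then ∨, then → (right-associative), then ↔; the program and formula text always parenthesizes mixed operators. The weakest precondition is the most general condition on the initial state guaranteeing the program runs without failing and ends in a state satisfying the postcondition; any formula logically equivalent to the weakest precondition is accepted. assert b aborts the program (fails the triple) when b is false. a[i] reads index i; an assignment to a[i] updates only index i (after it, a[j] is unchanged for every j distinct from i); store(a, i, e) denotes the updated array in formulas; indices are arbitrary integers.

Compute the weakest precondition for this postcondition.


Working backward. After the program, the postcondition (3*tab[b] - 8 ≥ 3*r ∧ 2*b + 2 = b + 2) ∧ (2*tab[r] + 3*r + 7 = -8 → tab[r] < -4) must hold; in canonical form it is 3*tab[b] ≥ 3*r + 8 ∧ b = 0 ∧ (2*tab[r] + 3*r = -15 → tab[r] < -4).
Before skip: 3*tab[b] ≥ 3*r + 8 ∧ b = 0 ∧ (2*tab[r] + 3*r = -15 → tab[r] < -4)
Before assert ¬(3*b - tab[r + 3] ≠ 3*r + b + 2): (¬(2*b ≠ tab[r + 3] + 3*r + 2)) ∧ 3*tab[b] ≥ 3*r + 8 ∧ b = 0 ∧ (2*tab[r] + 3*r = -15 → tab[r] < -4)
Answer: WP = (¬(2*b ≠ tab[r + 3] + 3*r + 2)) ∧ 3*tab[b] ≥ 3*r + 8 ∧ b = 0 ∧ (2*tab[r] + 3*r = -15 → tab[r] < -4)


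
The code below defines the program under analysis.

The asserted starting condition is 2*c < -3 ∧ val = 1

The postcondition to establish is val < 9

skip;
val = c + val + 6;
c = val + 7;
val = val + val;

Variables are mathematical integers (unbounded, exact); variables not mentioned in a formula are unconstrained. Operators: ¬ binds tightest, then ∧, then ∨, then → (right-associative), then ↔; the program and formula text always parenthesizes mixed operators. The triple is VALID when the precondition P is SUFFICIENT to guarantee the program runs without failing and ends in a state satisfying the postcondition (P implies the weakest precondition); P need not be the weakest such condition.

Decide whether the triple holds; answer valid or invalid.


Working backward. After the program, val < 9 must hold.
Before val := val + val: 2*val < 9
Before c := val + 7: 2*val < 9
Before val := c + val + 6: 2*c + 2*val < -3
Before skip: 2*c + 2*val < -3
The weakest precondition is 2*c + 2*val < -3.
Check whether 2*c < -3 ∧ val = 1 implies it.
Countermodel: at the initial state c = -2, val = 1, the precondition holds but the weakest precondition fails.
Answer: invalid


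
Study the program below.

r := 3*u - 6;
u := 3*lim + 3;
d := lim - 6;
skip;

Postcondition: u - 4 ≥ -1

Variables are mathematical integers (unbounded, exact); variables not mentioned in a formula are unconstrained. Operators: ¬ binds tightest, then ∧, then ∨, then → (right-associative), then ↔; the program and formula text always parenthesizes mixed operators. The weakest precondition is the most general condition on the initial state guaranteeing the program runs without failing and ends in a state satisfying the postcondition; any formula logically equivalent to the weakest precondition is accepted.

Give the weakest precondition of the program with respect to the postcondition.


Working backward. After the program, the postcondition u - 4 ≥ -1 must hold; in canonical form it is u ≥ 3.
Before skip: u ≥ 3
Before d := lim - 6: u ≥ 3
Before u := 3*lim + 3: 3*lim ≥ 0
Before r := 3*u - 6: 3*lim ≥ 0
Answer: WP = 3*lim ≥ 0


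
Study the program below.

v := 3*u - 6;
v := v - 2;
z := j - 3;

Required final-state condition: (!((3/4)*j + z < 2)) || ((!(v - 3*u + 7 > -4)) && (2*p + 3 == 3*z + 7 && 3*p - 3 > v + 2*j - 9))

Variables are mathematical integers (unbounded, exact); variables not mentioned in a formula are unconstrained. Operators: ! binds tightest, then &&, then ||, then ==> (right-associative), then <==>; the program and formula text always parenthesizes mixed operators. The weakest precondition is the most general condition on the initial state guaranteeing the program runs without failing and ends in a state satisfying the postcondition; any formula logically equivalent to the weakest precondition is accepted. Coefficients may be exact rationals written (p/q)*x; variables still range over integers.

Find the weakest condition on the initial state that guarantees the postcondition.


Working backward. After the program, the postcondition (!((3/4)*j + z < 2)) || ((!(v - 3*u + 7 > -4)) && (2*p + 3 == 3*z + 7 && 3*p - 3 > v + 2*j - 9)) must hold; in canonical form it is (!((3/4)*j + z < 2)) || ((!(v > 3*u - 11)) && 2*p == 3*z + 4 && 3*p > 2*j + v - 6).
Before z := j - 3: (!((7/4)*j < 5)) || ((!(v > 3*u - 11)) && 2*p == 3*j - 5 && 3*p > 2*j + v - 6)
Before v := v - 2: (!((7/4)*j < 5)) || ((!(v > 3*u - 9)) && 2*p == 3*j - 5 && 3*p > 2*j + v - 8)
Before v := 3*u - 6: !((7/4)*j < 5)
Answer: WP = !((7/4)*j < 5)


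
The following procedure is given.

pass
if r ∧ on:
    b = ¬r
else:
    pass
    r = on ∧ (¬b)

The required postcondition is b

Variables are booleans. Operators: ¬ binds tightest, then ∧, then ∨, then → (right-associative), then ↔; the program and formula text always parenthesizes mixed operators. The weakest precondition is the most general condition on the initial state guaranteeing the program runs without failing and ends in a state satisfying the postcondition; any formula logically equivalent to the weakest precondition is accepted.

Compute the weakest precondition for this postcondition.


Working backward. After the program, b must hold.
Then branch requires ¬r; else branch requires b.
Before the if: ((r ∧ on) → (¬r)) ∧ ((¬(r ∧ on)) → b)
Before skip: ((r ∧ on) → (¬r)) ∧ ((¬(r ∧ on)) → b)
Answer: WP = ((r ∧ on) → (¬r)) ∧ ((¬(r ∧ on)) → b)


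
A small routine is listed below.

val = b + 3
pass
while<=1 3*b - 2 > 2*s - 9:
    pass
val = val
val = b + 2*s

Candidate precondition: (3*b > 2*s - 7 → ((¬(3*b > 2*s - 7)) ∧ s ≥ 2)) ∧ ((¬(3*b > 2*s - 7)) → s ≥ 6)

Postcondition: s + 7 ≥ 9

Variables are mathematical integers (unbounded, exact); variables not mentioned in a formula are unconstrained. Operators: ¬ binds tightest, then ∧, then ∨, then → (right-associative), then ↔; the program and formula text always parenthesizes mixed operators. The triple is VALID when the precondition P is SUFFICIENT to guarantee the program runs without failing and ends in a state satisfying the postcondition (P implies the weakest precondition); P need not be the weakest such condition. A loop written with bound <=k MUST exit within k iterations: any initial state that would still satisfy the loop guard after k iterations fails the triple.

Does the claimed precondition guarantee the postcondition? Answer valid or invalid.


Working backward. After the program, the postcondition s + 7 ≥ 9 must hold; in canonical form it is s ≥ 2.
Before val := b + 2*s: s ≥ 2
Before val := val: s ≥ 2
Before the loop (bound <=1), unroll the exhaustion recursion (WP_0 = exit-now case; WP_j = one more guarded iteration, up to j = 1):
  WP_0: (¬(3*b > 2*s - 7)) ∧ s ≥ 2
  WP_1: (3*b > 2*s - 7 → ((¬(3*b > 2*s - 7)) ∧ s ≥ 2)) ∧ ((¬(3*b > 2*s - 7)) → s ≥ 2)
So before the loop: (3*b > 2*s - 7 → ((¬(3*b > 2*s - 7)) ∧ s ≥ 2)) ∧ ((¬(3*b > 2*s - 7)) → s ≥ 2)
Before skip: (3*b > 2*s - 7 → ((¬(3*b > 2*s - 7)) ∧ s ≥ 2)) ∧ ((¬(3*b > 2*s - 7)) → s ≥ 2)
Before val := b + 3: (3*b > 2*s - 7 → ((¬(3*b > 2*s - 7)) ∧ s ≥ 2)) ∧ ((¬(3*b > 2*s - 7)) → s ≥ 2)
The weakest precondition is (3*b > 2*s - 7 → ((¬(3*b > 2*s - 7)) ∧ s ≥ 2)) ∧ ((¬(3*b > 2*s - 7)) → s ≥ 2).
Check whether (3*b > 2*s - 7 → ((¬(3*b > 2*s - 7)) ∧ s ≥ 2)) ∧ ((¬(3*b > 2*s - 7)) → s ≥ 6) implies it.
Every state satisfying the precondition satisfies the weakest precondition: the implication holds.
Answer: valid


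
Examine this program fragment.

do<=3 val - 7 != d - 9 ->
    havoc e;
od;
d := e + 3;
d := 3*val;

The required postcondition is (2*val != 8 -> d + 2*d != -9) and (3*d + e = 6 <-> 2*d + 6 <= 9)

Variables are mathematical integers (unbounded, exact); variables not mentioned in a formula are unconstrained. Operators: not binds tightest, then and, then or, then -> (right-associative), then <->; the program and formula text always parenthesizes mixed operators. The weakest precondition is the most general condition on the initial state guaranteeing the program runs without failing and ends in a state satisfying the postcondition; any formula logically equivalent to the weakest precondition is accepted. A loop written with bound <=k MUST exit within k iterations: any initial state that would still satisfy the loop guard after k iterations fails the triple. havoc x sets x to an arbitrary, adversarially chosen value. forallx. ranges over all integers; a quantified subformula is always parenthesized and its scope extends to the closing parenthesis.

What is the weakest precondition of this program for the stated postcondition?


Working backward. After the program, the postcondition (2*val != 8 -> d + 2*d != -9) and (3*d + e = 6 <-> 2*d + 6 <= 9) must hold; in canonical form it is (2*val != 8 -> 3*d != -9) and (3*d + e = 6 <-> 2*d <= 3).
Before d := 3*val: (2*val != 8 -> 9*val != -9) and (e + 9*val = 6 <-> 6*val <= 3)
Before d := e + 3: (2*val != 8 -> 9*val != -9) and (e + 9*val = 6 <-> 6*val <= 3)
Before the loop (bound <=3), unroll the exhaustion recursion (WP_0 = exit-now case; WP_j = one more guarded iteration, up to j = 3):
  WP_0: (not (val != d - 2)) and (2*val != 8 -> 9*val != -9) and (e + 9*val = 6 <-> 6*val <= 3)
  WP_1: (val != d - 2 -> (forall e_1. ((not (val != d - 2)) and (2*val != 8 -> 9*val != -9) and (e_1 + 9*val = 6 <-> 6*val <= 3)))) and ((not (val != d - 2)) -> ((2*val != 8 -> 9*val != -9) and (e + 9*val = 6 <-> 6*val <= 3)))
  WP_2: (val != d - 2 -> (forall e_2. ((val != d - 2 -> (forall e_1. ((not (val != d - 2)) and (2*val != 8 -> 9*val != -9) and (e_1 + 9*val = 6 <-> 6*val <= 3)))) and ((not (val != d - 2)) -> ((2*val != 8 -> 9*val != -9) and (e_2 + 9*val = 6 <-> 6*val <= 3)))))) and ((not (val != d - 2)) -> ((2*val != 8 -> 9*val != -9) and (e + 9*val = 6 <-> 6*val <= 3)))
  WP_3: (val != d - 2 -> (forall e_3. ((val != d - 2 -> (forall e_2. ((val != d - 2 -> (forall e_1. ((not (val != d - 2)) and (2*val != 8 -> 9*val != -9) and (e_1 + 9*val = 6 <-> 6*val <= 3)))) and ((not (val != d - 2)) -> ((2*val != 8 -> 9*val != -9) and (e_2 + 9*val = 6 <-> 6*val <= 3)))))) and ((not (val != d - 2)) -> ((2*val != 8 -> 9*val != -9) and (e_3 + 9*val = 6 <-> 6*val <= 3)))))) and ((not (val != d - 2)) -> ((2*val != 8 -> 9*val != -9) and (e + 9*val = 6 <-> 6*val <= 3)))
So before the loop: (val != d - 2 -> (forall e_3. ((val != d - 2 -> (forall e_2. ((val != d - 2 -> (forall e_1. ((not (val != d - 2)) and (2*val != 8 -> 9*val != -9) and (e_1 + 9*val = 6 <-> 6*val <= 3)))) and ((not (val != d - 2)) -> ((2*val != 8 -> 9*val != -9) and (e_2 + 9*val = 6 <-> 6*val <= 3)))))) and ((not (val != d - 2)) -> ((2*val != 8 -> 9*val != -9) and (e_3 + 9*val = 6 <-> 6*val <= 3)))))) and ((not (val != d - 2)) -> ((2*val != 8 -> 9*val != -9) and (e + 9*val = 6 <-> 6*val <= 3)))
Answer: WP = (val != d - 2 -> (forall e_3. ((val != d - 2 -> (forall e_2. ((val != d - 2 -> (forall e_1. ((not (val != d - 2)) and (2*val != 8 -> 9*val != -9) and (e_1 + 9*val = 6 <-> 6*val <= 3)))) and ((not (val != d - 2)) -> ((2*val != 8 -> 9*val != -9) and (e_2 + 9*val = 6 <-> 6*val <= 3)))))) and ((not (val != d - 2)) -> ((2*val != 8 -> 9*val != -9) and (e_3 + 9*val = 6 <-> 6*val <= 3)))))) and ((not (val != d - 2)) -> ((2*val != 8 -> 9*val != -9) and (e + 9*val = 6 <-> 6*val <= 3)))


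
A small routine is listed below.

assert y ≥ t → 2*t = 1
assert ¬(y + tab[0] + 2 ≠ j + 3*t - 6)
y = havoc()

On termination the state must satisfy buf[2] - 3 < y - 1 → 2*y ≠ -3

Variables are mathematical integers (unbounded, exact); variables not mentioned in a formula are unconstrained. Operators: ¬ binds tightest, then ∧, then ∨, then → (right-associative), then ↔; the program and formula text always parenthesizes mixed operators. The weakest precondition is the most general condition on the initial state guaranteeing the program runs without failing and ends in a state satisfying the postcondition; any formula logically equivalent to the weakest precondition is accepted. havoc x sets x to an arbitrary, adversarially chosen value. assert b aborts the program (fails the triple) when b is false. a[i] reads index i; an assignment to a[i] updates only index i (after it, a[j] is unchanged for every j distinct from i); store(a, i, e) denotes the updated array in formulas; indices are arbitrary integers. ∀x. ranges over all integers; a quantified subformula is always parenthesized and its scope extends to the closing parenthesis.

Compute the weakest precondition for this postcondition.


Working backward. After the program, the postcondition buf[2] - 3 < y - 1 → 2*y ≠ -3 must hold; in canonical form it is buf[2] < y + 2 → 2*y ≠ -3.
Before havoc y: ∀y_1. (buf[2] < y_1 + 2 → 2*y_1 ≠ -3)
Before assert ¬(y + tab[0] + 2 ≠ j + 3*t - 6): (¬(tab[0] + y ≠ j + 3*t - 8)) ∧ (∀y_1. (buf[2] < y_1 + 2 → 2*y_1 ≠ -3))
Before assert y ≥ t → 2*t = 1: (y ≥ t → 2*t = 1) ∧ (¬(tab[0] + y ≠ j + 3*t - 8)) ∧ (∀y_1. (buf[2] < y_1 + 2 → 2*y_1 ≠ -3))
Answer: WP = (y ≥ t → 2*t = 1) ∧ (¬(tab[0] + y ≠ j + 3*t - 8)) ∧ (∀y_1. (buf[2] < y_1 + 2 → 2*y_1 ≠ -3))


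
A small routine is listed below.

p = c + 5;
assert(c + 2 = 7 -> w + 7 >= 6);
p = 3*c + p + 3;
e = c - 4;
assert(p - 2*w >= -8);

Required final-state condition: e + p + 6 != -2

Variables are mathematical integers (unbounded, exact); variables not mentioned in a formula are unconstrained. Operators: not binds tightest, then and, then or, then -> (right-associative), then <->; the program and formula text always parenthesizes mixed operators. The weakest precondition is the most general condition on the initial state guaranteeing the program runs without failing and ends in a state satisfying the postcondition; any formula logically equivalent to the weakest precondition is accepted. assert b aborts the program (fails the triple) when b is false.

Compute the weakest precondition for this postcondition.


Working backward. After the program, the postcondition e + p + 6 != -2 must hold; in canonical form it is e + p != -8.
Before assert p - 2*w >= -8: p >= 2*w - 8 and e + p != -8
Before e := c - 4: p >= 2*w - 8 and c + p != -4
Before p := 3*c + p + 3: 3*c + p >= 2*w - 11 and 4*c + p != -7
Before assert c + 2 = 7 -> w + 7 >= 6: (c = 5 -> w >= -1) and 3*c + p >= 2*w - 11 and 4*c + p != -7
Before p := c + 5: (c = 5 -> w >= -1) and 4*c >= 2*w - 16 and 5*c != -12
Answer: WP = (c = 5 -> w >= -1) and 4*c >= 2*w - 16 and 5*c != -12


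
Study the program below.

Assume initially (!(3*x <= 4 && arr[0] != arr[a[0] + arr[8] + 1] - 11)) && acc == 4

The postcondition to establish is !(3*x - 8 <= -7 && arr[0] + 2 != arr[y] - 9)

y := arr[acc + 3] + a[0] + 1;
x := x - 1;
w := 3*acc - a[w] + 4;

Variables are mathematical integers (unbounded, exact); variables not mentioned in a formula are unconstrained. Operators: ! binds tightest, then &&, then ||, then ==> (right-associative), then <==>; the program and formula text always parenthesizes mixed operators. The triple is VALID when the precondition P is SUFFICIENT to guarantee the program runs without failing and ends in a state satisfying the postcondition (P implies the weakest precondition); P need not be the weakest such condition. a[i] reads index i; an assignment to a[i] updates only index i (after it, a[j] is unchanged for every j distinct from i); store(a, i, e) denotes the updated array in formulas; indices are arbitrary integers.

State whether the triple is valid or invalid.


Working backward. After the program, the postcondition !(3*x - 8 <= -7 && arr[0] + 2 != arr[y] - 9) must hold; in canonical form it is !(3*x <= 1 && arr[0] != arr[y] - 11).
Before w := 3*acc - a[w] + 4: !(3*x <= 1 && arr[0] != arr[y] - 11)
Before x := x - 1: !(3*x <= 4 && arr[0] != arr[y] - 11)
Before y := arr[acc + 3] + a[0] + 1: !(3*x <= 4 && arr[0] != arr[a[0] + arr[acc + 3] + 1] - 11)
The weakest precondition is !(3*x <= 4 && arr[0] != arr[a[0] + arr[acc + 3] + 1] - 11).
Check whether (!(3*x <= 4 && arr[0] != arr[a[0] + arr[8] + 1] - 11)) && acc == 4 implies it.
Countermodel: at the initial state a = {[0] = 0, [7] = 0, [8] = 0, [15216] = 0, [15522] = 0, elsewhere 0}, acc = 4, arr = {[0] = 7040, [7] = 15521, [8] = 15215, [15216] = 7051, [15522] = -6516, elsewhere 7051}, x = 1, the precondition holds but the weakest precondition fails.
Answer: invalid


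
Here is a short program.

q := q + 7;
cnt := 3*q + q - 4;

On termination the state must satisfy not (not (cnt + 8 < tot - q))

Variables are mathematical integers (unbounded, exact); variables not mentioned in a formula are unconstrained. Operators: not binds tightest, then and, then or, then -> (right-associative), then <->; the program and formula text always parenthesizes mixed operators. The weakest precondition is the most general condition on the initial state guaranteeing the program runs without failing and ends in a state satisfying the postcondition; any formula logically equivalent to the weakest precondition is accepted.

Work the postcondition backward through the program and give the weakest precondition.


Working backward. After the program, the postcondition not (not (cnt + 8 < tot - q)) must hold; in canonical form it is cnt + q < tot - 8.
Before cnt := 3*q + q - 4: 5*q < tot - 4
Before q := q + 7: 5*q < tot - 39
Answer: WP = 5*q < tot - 39


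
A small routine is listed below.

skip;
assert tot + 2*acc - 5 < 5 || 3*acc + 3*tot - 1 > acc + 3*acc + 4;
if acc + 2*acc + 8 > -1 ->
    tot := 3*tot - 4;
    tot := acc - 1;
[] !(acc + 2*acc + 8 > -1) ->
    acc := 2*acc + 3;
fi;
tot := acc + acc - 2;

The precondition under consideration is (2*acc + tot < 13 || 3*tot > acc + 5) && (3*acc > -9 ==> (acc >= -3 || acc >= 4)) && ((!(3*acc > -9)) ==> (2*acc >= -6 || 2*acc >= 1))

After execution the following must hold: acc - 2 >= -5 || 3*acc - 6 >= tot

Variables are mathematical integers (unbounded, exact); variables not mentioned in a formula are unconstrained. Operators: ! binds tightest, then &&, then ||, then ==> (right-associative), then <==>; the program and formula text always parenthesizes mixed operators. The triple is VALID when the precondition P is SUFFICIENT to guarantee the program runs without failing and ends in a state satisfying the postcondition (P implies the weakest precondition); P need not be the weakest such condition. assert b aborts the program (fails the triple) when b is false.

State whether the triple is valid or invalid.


Working backward. After the program, the postcondition acc - 2 >= -5 || 3*acc - 6 >= tot must hold; in canonical form it is acc >= -3 || 3*acc >= tot + 6.
Before tot := acc + acc - 2: acc >= -3 || acc >= 4
Then branch requires acc >= -3 || acc >= 4; else branch requires 2*acc >= -6 || 2*acc >= 1.
Before the if: (3*acc > -9 ==> (acc >= -3 || acc >= 4)) && ((!(3*acc > -9)) ==> (2*acc >= -6 || 2*acc >= 1))
Before assert tot + 2*acc - 5 < 5 || 3*acc + 3*tot - 1 > acc + 3*acc + 4: (2*acc + tot < 10 || 3*tot > acc + 5) && (3*acc > -9 ==> (acc >= -3 || acc >= 4)) && ((!(3*acc > -9)) ==> (2*acc >= -6 || 2*acc >= 1))
Before skip: (2*acc + tot < 10 || 3*tot > acc + 5) && (3*acc > -9 ==> (acc >= -3 || acc >= 4)) && ((!(3*acc > -9)) ==> (2*acc >= -6 || 2*acc >= 1))
The weakest precondition is (2*acc + tot < 10 || 3*tot > acc + 5) && (3*acc > -9 ==> (acc >= -3 || acc >= 4)) && ((!(3*acc > -9)) ==> (2*acc >= -6 || 2*acc >= 1)).
Check whether (2*acc + tot < 13 || 3*tot > acc + 5) && (3*acc > -9 ==> (acc >= -3 || acc >= 4)) && ((!(3*acc > -9)) ==> (2*acc >= -6 || 2*acc >= 1)) implies it.
Countermodel: at the initial state acc = 4, tot = 3, the precondition holds but the weakest precondition fails.
Answer: invalid


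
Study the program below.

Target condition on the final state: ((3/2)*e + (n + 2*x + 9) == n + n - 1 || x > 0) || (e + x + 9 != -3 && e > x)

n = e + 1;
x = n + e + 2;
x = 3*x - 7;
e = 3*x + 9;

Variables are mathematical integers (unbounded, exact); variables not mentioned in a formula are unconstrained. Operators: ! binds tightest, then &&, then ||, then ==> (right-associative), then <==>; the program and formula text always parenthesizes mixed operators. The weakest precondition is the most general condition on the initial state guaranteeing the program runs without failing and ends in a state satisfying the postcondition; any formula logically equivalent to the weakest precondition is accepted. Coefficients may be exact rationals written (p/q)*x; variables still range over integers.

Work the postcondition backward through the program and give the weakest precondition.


Working backward. After the program, the postcondition ((3/2)*e + (n + 2*x + 9) == n + n - 1 || x > 0) || (e + x + 9 != -3 && e > x) must hold; in canonical form it is (3/2)*e + 2*x == n - 10 || x > 0 || (e + x != -12 && e > x).
Before e := 3*x + 9: (13/2)*x == n - 47/2 || x > 0 || (4*x != -21 && 2*x > -9)
Before x := 3*x - 7: (39/2)*x == n + 22 || 3*x > 7 || (12*x != 7 && 6*x > 5)
Before x := n + e + 2: (39/2)*e + (37/2)*n == -17 || 3*e + 3*n > 1 || (12*e + 12*n != -17 && 6*e + 6*n > -7)
Before n := e + 1: 38*e == -71/2 || 6*e > -2 || (24*e != -29 && 12*e > -13)
Answer: WP = 38*e == -71/2 || 6*e > -2 || (24*e != -29 && 12*e > -13)


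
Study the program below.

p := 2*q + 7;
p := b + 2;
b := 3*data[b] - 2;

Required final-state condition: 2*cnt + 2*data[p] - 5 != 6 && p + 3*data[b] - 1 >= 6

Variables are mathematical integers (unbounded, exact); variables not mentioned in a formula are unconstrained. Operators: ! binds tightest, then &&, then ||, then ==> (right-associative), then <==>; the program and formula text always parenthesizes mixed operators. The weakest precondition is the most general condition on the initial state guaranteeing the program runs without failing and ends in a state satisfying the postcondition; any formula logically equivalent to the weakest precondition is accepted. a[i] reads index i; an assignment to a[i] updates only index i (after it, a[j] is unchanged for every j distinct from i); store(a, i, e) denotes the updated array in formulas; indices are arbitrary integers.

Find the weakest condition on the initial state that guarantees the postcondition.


Working backward. After the program, the postcondition 2*cnt + 2*data[p] - 5 != 6 && p + 3*data[b] - 1 >= 6 must hold; in canonical form it is 2*data[p] + 2*cnt != 11 && 3*data[b] + p >= 7.
Before b := 3*data[b] - 2: 2*data[p] + 2*cnt != 11 && 3*data[3*data[b] - 2] + p >= 7
Before p := b + 2: 2*data[b + 2] + 2*cnt != 11 && 3*data[3*data[b] - 2] + b >= 5
Before p := 2*q + 7: 2*data[b + 2] + 2*cnt != 11 && 3*data[3*data[b] - 2] + b >= 5
Answer: WP = 2*data[b + 2] + 2*cnt != 11 && 3*data[3*data[b] - 2] + b >= 5


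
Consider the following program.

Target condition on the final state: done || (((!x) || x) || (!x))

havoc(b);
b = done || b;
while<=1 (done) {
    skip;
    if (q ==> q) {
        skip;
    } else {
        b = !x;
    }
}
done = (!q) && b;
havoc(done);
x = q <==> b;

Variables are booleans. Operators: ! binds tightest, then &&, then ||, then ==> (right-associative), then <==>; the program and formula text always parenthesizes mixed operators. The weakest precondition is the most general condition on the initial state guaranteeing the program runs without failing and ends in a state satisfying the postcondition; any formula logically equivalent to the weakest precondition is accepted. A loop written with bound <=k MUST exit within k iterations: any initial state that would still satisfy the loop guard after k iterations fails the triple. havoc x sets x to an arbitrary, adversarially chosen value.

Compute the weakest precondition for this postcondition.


Working backward. After the program, the postcondition done || (((!x) || x) || (!x)) must hold; in canonical form it is true.
Before x := q <==> b: true
Before havoc done: true
Before done := (!q) && b: true
Before the loop (bound <=1), unroll the exhaustion recursion (WP_0 = exit-now case; WP_j = one more guarded iteration, up to j = 1):
  WP_0: !done
  WP_1: done ==> (!done)
So before the loop: done ==> (!done)
Before b := done || b: done ==> (!done)
Before havoc b: done ==> (!done)
Answer: WP = done ==> (!done)


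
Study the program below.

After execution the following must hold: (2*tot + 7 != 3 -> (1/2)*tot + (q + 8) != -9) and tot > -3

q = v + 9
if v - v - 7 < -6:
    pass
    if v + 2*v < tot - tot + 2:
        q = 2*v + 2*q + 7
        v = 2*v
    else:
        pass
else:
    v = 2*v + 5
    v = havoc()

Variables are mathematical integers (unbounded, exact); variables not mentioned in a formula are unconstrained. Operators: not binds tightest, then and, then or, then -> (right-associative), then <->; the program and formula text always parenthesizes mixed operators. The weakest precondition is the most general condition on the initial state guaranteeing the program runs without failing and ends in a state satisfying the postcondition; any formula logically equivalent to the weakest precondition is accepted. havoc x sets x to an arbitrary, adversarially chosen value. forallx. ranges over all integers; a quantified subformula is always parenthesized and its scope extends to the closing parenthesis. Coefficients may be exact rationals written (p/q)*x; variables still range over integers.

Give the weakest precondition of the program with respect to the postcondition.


Working backward. After the program, the postcondition (2*tot + 7 != 3 -> (1/2)*tot + (q + 8) != -9) and tot > -3 must hold; in canonical form it is (2*tot != -4 -> q + (1/2)*tot != -17) and tot > -3.
Then branch requires (3*v < 2 -> ((2*tot != -4 -> 2*q + (1/2)*tot + 2*v != -24) and tot > -3)) and ((not (3*v < 2)) -> ((2*tot != -4 -> q + (1/2)*tot != -17) and tot > -3)); else branch requires (2*tot != -4 -> q + (1/2)*tot != -17) and tot > -3.
Before the if: (3*v < 2 -> ((2*tot != -4 -> 2*q + (1/2)*tot + 2*v != -24) and tot > -3)) and ((not (3*v < 2)) -> ((2*tot != -4 -> q + (1/2)*tot != -17) and tot > -3))
Before q := v + 9: (3*v < 2 -> ((2*tot != -4 -> (1/2)*tot + 4*v != -42) and tot > -3)) and ((not (3*v < 2)) -> ((2*tot != -4 -> (1/2)*tot + v != -26) and tot > -3))
Answer: WP = (3*v < 2 -> ((2*tot != -4 -> (1/2)*tot + 4*v != -42) and tot > -3)) and ((not (3*v < 2)) -> ((2*tot != -4 -> (1/2)*tot + v != -26) and tot > -3))


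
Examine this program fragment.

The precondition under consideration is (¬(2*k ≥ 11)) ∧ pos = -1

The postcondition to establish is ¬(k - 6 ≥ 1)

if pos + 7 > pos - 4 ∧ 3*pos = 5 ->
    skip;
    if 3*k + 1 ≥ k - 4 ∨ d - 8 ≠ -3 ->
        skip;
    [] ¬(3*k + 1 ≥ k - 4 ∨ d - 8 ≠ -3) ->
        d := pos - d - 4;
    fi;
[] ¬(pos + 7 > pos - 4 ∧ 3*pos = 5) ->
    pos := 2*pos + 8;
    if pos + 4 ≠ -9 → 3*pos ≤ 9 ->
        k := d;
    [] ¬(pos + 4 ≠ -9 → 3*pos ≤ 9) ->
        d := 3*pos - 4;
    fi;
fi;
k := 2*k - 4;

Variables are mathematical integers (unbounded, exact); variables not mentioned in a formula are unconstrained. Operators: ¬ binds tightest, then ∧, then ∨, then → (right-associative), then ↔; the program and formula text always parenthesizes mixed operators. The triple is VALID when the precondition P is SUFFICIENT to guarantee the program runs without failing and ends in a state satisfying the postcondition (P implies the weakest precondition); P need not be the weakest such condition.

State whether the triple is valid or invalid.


Working backward. After the program, the postcondition ¬(k - 6 ≥ 1) must hold; in canonical form it is ¬(k ≥ 7).
Before k := 2*k - 4: ¬(2*k ≥ 11)
Then branch requires ((2*k ≥ -5 ∨ d ≠ 5) → (¬(2*k ≥ 11))) ∧ ((¬(2*k ≥ -5 ∨ d ≠ 5)) → (¬(2*k ≥ 11))); else branch requires ((2*pos ≠ -21 → 6*pos ≤ -15) → (¬(2*d ≥ 11))) ∧ ((¬(2*pos ≠ -21 → 6*pos ≤ -15)) → (¬(2*k ≥ 11))).
Before the if: (3*pos = 5 → (((2*k ≥ -5 ∨ d ≠ 5) → (¬(2*k ≥ 11))) ∧ ((¬(2*k ≥ -5 ∨ d ≠ 5)) → (¬(2*k ≥ 11))))) ∧ ((¬(3*pos = 5)) → (((2*pos ≠ -21 → 6*pos ≤ -15) → (¬(2*d ≥ 11))) ∧ ((¬(2*pos ≠ -21 → 6*pos ≤ -15)) → (¬(2*k ≥ 11)))))
The weakest precondition is (3*pos = 5 → (((2*k ≥ -5 ∨ d ≠ 5) → (¬(2*k ≥ 11))) ∧ ((¬(2*k ≥ -5 ∨ d ≠ 5)) → (¬(2*k ≥ 11))))) ∧ ((¬(3*pos = 5)) → (((2*pos ≠ -21 → 6*pos ≤ -15) → (¬(2*d ≥ 11))) ∧ ((¬(2*pos ≠ -21 → 6*pos ≤ -15)) → (¬(2*k ≥ 11))))).
Check whether (¬(2*k ≥ 11)) ∧ pos = -1 implies it.
Every state satisfying the precondition satisfies the weakest precondition: the implication holds.
Answer: valid


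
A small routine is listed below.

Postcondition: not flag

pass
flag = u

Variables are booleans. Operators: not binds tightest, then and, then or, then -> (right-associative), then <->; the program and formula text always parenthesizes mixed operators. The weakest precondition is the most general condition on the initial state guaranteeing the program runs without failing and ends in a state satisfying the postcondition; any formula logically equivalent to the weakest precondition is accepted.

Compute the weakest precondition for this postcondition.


Working backward. After the program, not flag must hold.
Before flag := u: not u
Before skip: not u
Answer: WP = not u


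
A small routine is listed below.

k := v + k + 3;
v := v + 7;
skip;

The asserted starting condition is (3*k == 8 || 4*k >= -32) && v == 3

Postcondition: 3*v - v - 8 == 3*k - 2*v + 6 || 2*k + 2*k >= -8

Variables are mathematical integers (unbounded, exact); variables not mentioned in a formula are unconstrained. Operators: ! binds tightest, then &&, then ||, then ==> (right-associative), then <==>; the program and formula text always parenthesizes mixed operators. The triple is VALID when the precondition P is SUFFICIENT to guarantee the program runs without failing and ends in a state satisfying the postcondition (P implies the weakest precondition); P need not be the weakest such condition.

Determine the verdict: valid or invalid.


Working backward. After the program, the postcondition 3*v - v - 8 == 3*k - 2*v + 6 || 2*k + 2*k >= -8 must hold; in canonical form it is 4*v == 3*k + 14 || 4*k >= -8.
Before skip: 4*v == 3*k + 14 || 4*k >= -8
Before v := v + 7: 4*v == 3*k - 14 || 4*k >= -8
Before k := v + k + 3: v == 3*k - 5 || 4*k + 4*v >= -20
The weakest precondition is v == 3*k - 5 || 4*k + 4*v >= -20.
Check whether (3*k == 8 || 4*k >= -32) && v == 3 implies it.
Every state satisfying the precondition satisfies the weakest precondition: the implication holds.
Answer: valid


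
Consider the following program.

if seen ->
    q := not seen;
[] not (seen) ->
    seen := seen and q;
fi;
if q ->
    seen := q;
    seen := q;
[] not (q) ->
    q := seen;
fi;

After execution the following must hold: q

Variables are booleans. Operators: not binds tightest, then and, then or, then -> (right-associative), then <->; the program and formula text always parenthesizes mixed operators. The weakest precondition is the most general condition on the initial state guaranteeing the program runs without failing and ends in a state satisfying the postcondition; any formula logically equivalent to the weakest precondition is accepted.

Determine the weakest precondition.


Working backward. After the program, q must hold.
Then branch requires q; else branch requires seen.
Before the if: (not q) -> seen
Then branch requires true; else branch requires (not q) -> (seen and q).
Before the if: (not seen) -> ((not q) -> (seen and q))
Answer: WP = (not seen) -> ((not q) -> (seen and q))


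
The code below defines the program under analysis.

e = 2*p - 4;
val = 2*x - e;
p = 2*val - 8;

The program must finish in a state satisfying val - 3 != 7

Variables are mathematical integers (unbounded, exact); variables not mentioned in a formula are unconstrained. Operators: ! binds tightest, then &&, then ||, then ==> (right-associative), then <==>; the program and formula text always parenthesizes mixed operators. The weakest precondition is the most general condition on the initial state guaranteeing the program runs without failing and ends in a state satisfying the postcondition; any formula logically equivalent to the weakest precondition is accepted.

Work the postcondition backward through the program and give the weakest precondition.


Working backward. After the program, the postcondition val - 3 != 7 must hold; in canonical form it is val != 10.
Before p := 2*val - 8: val != 10
Before val := 2*x - e: 2*x != e + 10
Before e := 2*p - 4: 2*x != 2*p + 6
Answer: WP = 2*x != 2*p + 6


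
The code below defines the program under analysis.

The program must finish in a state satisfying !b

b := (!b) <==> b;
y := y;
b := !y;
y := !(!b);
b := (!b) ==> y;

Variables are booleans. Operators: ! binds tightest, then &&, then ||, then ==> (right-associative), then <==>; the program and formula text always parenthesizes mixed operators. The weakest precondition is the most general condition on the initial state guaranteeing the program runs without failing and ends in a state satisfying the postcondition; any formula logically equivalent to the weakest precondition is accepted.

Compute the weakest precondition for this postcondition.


Working backward. After the program, !b must hold.
Before b := (!b) ==> y: !((!b) ==> y)
Before y := !(!b): !((!b) ==> b)
Before b := !y: !(y ==> (!y))
Before y := y: !(y ==> (!y))
Before b := (!b) <==> b: !(y ==> (!y))
Answer: WP = !(y ==> (!y))


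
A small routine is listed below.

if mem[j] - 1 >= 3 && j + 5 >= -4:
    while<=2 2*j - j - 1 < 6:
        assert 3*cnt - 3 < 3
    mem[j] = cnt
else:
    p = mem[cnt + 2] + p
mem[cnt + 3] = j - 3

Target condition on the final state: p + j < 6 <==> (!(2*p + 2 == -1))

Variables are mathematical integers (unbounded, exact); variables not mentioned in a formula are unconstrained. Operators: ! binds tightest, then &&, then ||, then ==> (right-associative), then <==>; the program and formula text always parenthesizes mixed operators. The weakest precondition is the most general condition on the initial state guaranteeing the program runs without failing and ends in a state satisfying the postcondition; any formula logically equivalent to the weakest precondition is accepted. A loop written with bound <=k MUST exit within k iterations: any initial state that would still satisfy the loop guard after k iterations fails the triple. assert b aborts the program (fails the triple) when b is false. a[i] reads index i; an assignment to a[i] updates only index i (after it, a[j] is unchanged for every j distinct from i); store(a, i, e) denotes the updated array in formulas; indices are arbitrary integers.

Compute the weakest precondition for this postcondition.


Working backward. After the program, the postcondition p + j < 6 <==> (!(2*p + 2 == -1)) must hold; in canonical form it is j + p < 6 <==> (!(2*p == -3)).
Before mem[cnt + 3] := j - 3: j + p < 6 <==> (!(2*p == -3))
Then branch requires (j < 7 ==> (3*cnt < 6 && (j < 7 ==> (3*cnt < 6 && (!(j < 7)) && (j + p < 6 <==> (!(2*p == -3))))) && ((!(j < 7)) ==> (j + p < 6 <==> (!(2*p == -3)))))) && ((!(j < 7)) ==> (j + p < 6 <==> (!(2*p == -3)))); else branch requires mem[cnt + 2] + j + p < 6 <==> (!(2*mem[cnt + 2] + 2*p == -3)).
Before the if: ((mem[j] >= 4 && j >= -9) ==> ((j < 7 ==> (3*cnt < 6 && (j < 7 ==> (3*cnt < 6 && (!(j < 7)) && (j + p < 6 <==> (!(2*p == -3))))) && ((!(j < 7)) ==> (j + p < 6 <==> (!(2*p == -3)))))) && ((!(j < 7)) ==> (j + p < 6 <==> (!(2*p == -3)))))) && ((!(mem[j] >= 4 && j >= -9)) ==> (mem[cnt + 2] + j + p < 6 <==> (!(2*mem[cnt + 2] + 2*p == -3))))
Answer: WP = ((mem[j] >= 4 && j >= -9) ==> ((j < 7 ==> (3*cnt < 6 && (j < 7 ==> (3*cnt < 6 && (!(j < 7)) && (j + p < 6 <==> (!(2*p == -3))))) && ((!(j < 7)) ==> (j + p < 6 <==> (!(2*p == -3)))))) && ((!(j < 7)) ==> (j + p < 6 <==> (!(2*p == -3)))))) && ((!(mem[j] >= 4 && j >= -9)) ==> (mem[cnt + 2] + j + p < 6 <==> (!(2*mem[cnt + 2] + 2*p == -3))))
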